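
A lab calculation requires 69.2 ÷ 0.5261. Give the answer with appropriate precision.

132

69.2 ÷ 0.5261 = 131.533928911…
Multiplication/division keeps the fewest significant figures: 69.2 → 3 s.f., 0.5261 → 4 s.f.; limit is 3.
Rounded to 3 significant figures: 132.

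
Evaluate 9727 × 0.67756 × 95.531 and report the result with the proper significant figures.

6.296 × 10^5

9727 × 0.67756 × 95.531 = 629609.10387…
Multiplication/division keeps the fewest significant figures: 9727 → 4 s.f., 0.67756 → 5 s.f., 95.531 → 5 s.f.; limit is 4.
Rounded to 4 significant figures: 6.296 × 10^5.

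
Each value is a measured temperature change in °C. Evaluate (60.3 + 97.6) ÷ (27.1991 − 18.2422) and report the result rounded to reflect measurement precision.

60.3 + 97.6 = 157.9, limited to 1 d.p. → 4 s.f.; 27.1991 − 18.2422 = 8.9569, limited to 4 d.p. → 5 s.f.
Carrying full precision, 157.9 ÷ 8.9569 = 17.6288671304…; keep min(4, 5) = 4 s.f.
Rounded to 4 significant figures: 17.63.

17.63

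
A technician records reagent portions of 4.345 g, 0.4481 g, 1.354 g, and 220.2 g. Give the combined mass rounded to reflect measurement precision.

226.3 g

4.345 g + 0.4481 g + 1.354 g + 220.2 g = 226.3471 g.
Addition/subtraction keeps the fewest decimal places: 4.345 → 3 decimal places, 0.4481 → 4 decimal places, 1.354 → 3 decimal places, 220.2 → 1 decimal place; limit is 1.
Rounded to 1 decimal place: 226.3 g.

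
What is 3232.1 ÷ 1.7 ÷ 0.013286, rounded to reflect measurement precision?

1.4 × 10^5

3232.1 ÷ 1.7 ÷ 0.013286 = 143100.654382…
Multiplication/division keeps the fewest significant figures: 3232.1 → 5 s.f., 1.7 → 2 s.f., 0.013286 → 5 s.f.; limit is 2.
Rounded to 2 significant figures: 1.4 × 10^5.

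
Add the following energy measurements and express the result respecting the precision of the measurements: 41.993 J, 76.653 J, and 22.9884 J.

141.634 J

41.993 J + 76.653 J + 22.9884 J = 141.6344 J.
Addition/subtraction keeps the fewest decimal places: 41.993 → 3 decimal places, 76.653 → 3 decimal places, 22.9884 → 4 decimal places; limit is 3.
Rounded to 3 decimal places: 141.634 J.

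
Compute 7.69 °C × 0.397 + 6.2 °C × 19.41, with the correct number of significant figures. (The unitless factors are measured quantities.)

1.2 × 10² °C

7.69 × 0.397 = 3.05293 → 3.05 °C (3 s.f., last digit at the 10^-2 place).
6.2 × 19.41 = 120.342 → 1.2 × 10² °C (2 s.f., last digit at the 10^1 place).
Sum: 123.39493 °C; keep the coarser place, 10^1.
Result: 1.2 × 10² °C.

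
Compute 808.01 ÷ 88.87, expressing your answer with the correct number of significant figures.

9.092

808.01 ÷ 88.87 = 9.09204455947…
Multiplication/division keeps the fewest significant figures: 808.01 → 5 s.f., 88.87 → 4 s.f.; limit is 4.
Rounded to 4 significant figures: 9.092.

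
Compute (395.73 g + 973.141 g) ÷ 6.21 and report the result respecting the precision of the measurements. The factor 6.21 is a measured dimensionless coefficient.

395.73 g + 973.141 g = 1368.871 g; the sum is limited to 2 decimal places (6 s.f.).
Carrying full precision, 1368.871 ÷ 6.21 = 220.430112721… g; 6.21 has 3 s.f., so the result keeps min(6, 3) = 3 s.f.
Rounded to 3 significant figures: 220. g.

220. g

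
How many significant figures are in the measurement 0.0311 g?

3

0.0311: leading zeros are not significant.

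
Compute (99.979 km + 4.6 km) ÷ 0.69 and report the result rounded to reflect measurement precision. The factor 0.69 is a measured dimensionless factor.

99.979 km + 4.6 km = 104.579 km; the sum is limited to 1 decimal place (4 s.f.).
Carrying full precision, 104.579 ÷ 0.69 = 151.563768116… km; 0.69 has 2 s.f., so the result keeps min(4, 2) = 2 s.f.
Rounded to 2 significant figures: 1.5 × 10^2 km.

1.5 × 10^2 km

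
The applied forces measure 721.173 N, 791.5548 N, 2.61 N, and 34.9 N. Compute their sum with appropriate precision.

721.173 N + 791.5548 N + 2.61 N + 34.9 N = 1550.2378 N.
Addition/subtraction keeps the fewest decimal places: 721.173 → 3 decimal places, 791.5548 → 4 decimal places, 2.61 → 2 decimal places, 34.9 → 1 decimal place; limit is 1.
Rounded to 1 decimal place: 1550.2 N.

1550.2 N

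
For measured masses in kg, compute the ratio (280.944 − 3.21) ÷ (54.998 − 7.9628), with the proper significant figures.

280.944 − 3.21 = 277.734, limited to 2 d.p. → 5 s.f.; 54.998 − 7.9628 = 47.0352, limited to 3 d.p. → 5 s.f.
Carrying full precision, 277.734 ÷ 47.0352 = 5.90481171548…; keep min(5, 5) = 5 s.f.
Rounded to 5 significant figures: 5.9048.

5.9048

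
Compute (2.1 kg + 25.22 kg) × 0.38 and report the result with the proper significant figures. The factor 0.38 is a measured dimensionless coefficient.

10. kg

2.1 kg + 25.22 kg = 27.32 kg; the sum is limited to 1 decimal place (3 s.f.).
Carrying full precision, 27.32 × 0.38 = 10.3816 kg; 0.38 has 2 s.f., so the result keeps min(3, 2) = 2 s.f.
Rounded to 2 significant figures: 10. kg.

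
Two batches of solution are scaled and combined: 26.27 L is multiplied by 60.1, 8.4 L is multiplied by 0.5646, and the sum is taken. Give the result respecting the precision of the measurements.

26.27 × 60.1 = 1578.827 → 1.58 × 10^3 L (3 s.f., last digit at the 10^1 place).
8.4 × 0.5646 = 4.74264 → 4.7 L (2 s.f., last digit at the 10^-1 place).
Sum: 1583.56964 L; keep the coarser place, 10^1.
Result: 1.58 × 10^3 L.

1.58 × 10^3 L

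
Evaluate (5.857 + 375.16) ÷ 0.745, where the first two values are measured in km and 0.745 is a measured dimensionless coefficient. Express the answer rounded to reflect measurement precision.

511 km

5.857 km + 375.16 km = 381.017 km; the sum is limited to 2 decimal places (5 s.f.).
Carrying full precision, 381.017 ÷ 0.745 = 511.432214765… km; 0.745 has 3 s.f., so the result keeps min(5, 3) = 3 s.f.
Rounded to 3 significant figures: 511 km.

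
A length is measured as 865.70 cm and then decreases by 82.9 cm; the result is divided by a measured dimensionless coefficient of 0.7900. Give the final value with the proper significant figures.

990.9 cm

865.70 cm − 82.9 cm = 782.80 cm; the difference is limited to 1 decimal place (4 s.f.).
Carrying full precision, 782.80 ÷ 0.7900 = 990.886075949… cm; 0.7900 has 4 s.f., so the result keeps min(4, 4) = 4 s.f.
Rounded to 4 significant figures: 990.9 cm.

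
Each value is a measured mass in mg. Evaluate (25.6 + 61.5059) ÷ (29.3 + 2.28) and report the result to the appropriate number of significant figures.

2.76

25.6 + 61.5059 = 87.1059, limited to 1 d.p. → 3 s.f.; 29.3 + 2.28 = 31.58, limited to 1 d.p. → 3 s.f.
Carrying full precision, 87.1059 ÷ 31.58 = 2.75826155795…; keep min(3, 3) = 3 s.f.
Rounded to 3 significant figures: 2.76.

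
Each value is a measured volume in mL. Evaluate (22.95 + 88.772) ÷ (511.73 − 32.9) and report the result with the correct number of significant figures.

22.95 + 88.772 = 111.722, limited to 2 d.p. → 5 s.f.; 511.73 − 32.9 = 478.83, limited to 1 d.p. → 4 s.f.
Carrying full precision, 111.722 ÷ 478.83 = 0.233322891214…; keep min(5, 4) = 4 s.f.
Rounded to 4 significant figures: 0.2333.

0.2333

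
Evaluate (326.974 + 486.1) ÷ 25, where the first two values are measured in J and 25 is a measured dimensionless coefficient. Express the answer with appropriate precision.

326.974 J + 486.1 J = 813.074 J; the sum is limited to 1 decimal place (4 s.f.).
Carrying full precision, 813.074 ÷ 25 = 32.52296 J; 25 has 2 s.f., so the result keeps min(4, 2) = 2 s.f.
Rounded to 2 significant figures: 33 J.

33 J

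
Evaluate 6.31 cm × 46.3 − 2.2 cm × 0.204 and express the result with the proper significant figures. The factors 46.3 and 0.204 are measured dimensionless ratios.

6.31 × 46.3 = 292.153 → 292 cm (3 s.f., last digit at the 10^0 place).
2.2 × 0.204 = 0.4488 → 0.45 cm (2 s.f., last digit at the 10^-2 place).
Difference: 291.7042 cm; keep the coarser place, 10^0.
Result: 292 cm.

292 cm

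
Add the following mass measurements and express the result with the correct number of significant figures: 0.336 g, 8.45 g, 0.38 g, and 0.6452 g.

9.81 g

0.336 g + 8.45 g + 0.38 g + 0.6452 g = 9.8112 g.
Addition/subtraction keeps the fewest decimal places: 0.336 → 3 decimal places, 8.45 → 2 decimal places, 0.38 → 2 decimal places, 0.6452 → 4 decimal places; limit is 2.
Rounded to 2 decimal places: 9.81 g.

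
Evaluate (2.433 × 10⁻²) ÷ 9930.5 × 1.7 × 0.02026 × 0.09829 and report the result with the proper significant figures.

8.3 × 10⁻⁹

(2.433 × 10⁻²) ÷ 9930.5 × 1.7 × 0.02026 × 0.09829 = 8.29408898841 × 10^-9…
Multiplication/division keeps the fewest significant figures: 2.433 × 10⁻² → 4 s.f., 9930.5 → 5 s.f., 1.7 → 2 s.f., 0.02026 → 4 s.f., 0.09829 → 4 s.f.; limit is 2.
Rounded to 2 significant figures: 8.3 × 10⁻⁹.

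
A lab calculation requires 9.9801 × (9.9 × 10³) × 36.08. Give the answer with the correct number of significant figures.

3.6 × 10⁶

9.9801 × (9.9 × 10³) × 36.08 = 3564811.8792
Multiplication/division keeps the fewest significant figures: 9.9801 → 5 s.f., 9.9 × 10³ → 2 s.f., 36.08 → 4 s.f.; limit is 2.
Rounded to 2 significant figures: 3.6 × 10⁶.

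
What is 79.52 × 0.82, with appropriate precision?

79.52 × 0.82 = 65.2064
Multiplication/division keeps the fewest significant figures: 79.52 → 4 s.f., 0.82 → 2 s.f.; limit is 2.
Rounded to 2 significant figures: 65.

65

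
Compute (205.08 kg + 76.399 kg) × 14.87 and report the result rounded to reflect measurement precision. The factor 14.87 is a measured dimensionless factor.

4186 kg

205.08 kg + 76.399 kg = 281.479 kg; the sum is limited to 2 decimal places (5 s.f.).
Carrying full precision, 281.479 × 14.87 = 4185.59273 kg; 14.87 has 4 s.f., so the result keeps min(5, 4) = 4 s.f.
Rounded to 4 significant figures: 4186 kg.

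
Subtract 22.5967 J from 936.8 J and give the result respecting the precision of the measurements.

9.142 × 10^2 J

936.8 J − 22.5967 J = 914.2033 J.
Addition/subtraction keeps the fewest decimal places: 936.8 → 1 decimal place, 22.5967 → 4 decimal places; limit is 1.
Rounded to 1 decimal place: 9.142 × 10^2 J.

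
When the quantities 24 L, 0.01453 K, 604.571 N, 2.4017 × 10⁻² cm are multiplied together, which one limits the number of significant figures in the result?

24 L → 2 s.f.; 0.01453 K → 4 s.f.; 604.571 N → 6 s.f.; 2.4017 × 10⁻² cm → 5 s.f.
The fewest is 2 significant figures, from 24 L.

24 L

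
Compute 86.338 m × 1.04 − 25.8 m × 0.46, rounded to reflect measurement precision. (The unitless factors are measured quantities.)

86.338 × 1.04 = 89.79152 → 89.8 m (3 s.f., last digit at the 10^-1 place).
25.8 × 0.46 = 11.868 → 12 m (2 s.f., last digit at the 10^0 place).
Difference: 77.92352 m; keep the coarser place, 10^0.
Result: 78 m.

78 m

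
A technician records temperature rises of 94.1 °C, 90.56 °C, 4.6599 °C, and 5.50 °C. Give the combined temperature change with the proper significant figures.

94.1 °C + 90.56 °C + 4.6599 °C + 5.50 °C = 194.8199 °C.
Addition/subtraction keeps the fewest decimal places: 94.1 → 1 decimal place, 90.56 → 2 decimal places, 4.6599 → 4 decimal places, 5.50 → 2 decimal places; limit is 1.
Rounded to 1 decimal place: 194.8 °C.

194.8 °C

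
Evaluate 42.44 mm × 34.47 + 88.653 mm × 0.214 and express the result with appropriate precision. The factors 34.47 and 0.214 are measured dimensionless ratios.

1482 mm

42.44 × 34.47 = 1462.9068 → 1463 mm (4 s.f., last digit at the 10^0 place).
88.653 × 0.214 = 18.971742 → 19.0 mm (3 s.f., last digit at the 10^-1 place).
Sum: 1481.878542 mm; keep the coarser place, 10^0.
Result: 1482 mm.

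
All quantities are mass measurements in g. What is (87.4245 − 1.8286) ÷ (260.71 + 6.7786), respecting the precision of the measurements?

87.4245 − 1.8286 = 85.5959, limited to 4 d.p. → 6 s.f.; 260.71 + 6.7786 = 267.4886, limited to 2 d.p. → 5 s.f.
Carrying full precision, 85.5959 ÷ 267.4886 = 0.319998310208…; keep min(6, 5) = 5 s.f.
Rounded to 5 significant figures: 0.32000.

0.32000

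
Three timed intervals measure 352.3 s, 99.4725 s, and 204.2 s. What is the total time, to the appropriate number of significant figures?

352.3 s + 99.4725 s + 204.2 s = 655.9725 s.
Addition/subtraction keeps the fewest decimal places: 352.3 → 1 decimal place, 99.4725 → 4 decimal places, 204.2 → 1 decimal place; limit is 1.
Rounded to 1 decimal place: 656.0 s.

656.0 s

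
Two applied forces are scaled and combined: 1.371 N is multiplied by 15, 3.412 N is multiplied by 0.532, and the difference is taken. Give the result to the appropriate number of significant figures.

1.371 × 15 = 20.565 → 21 N (2 s.f., last digit at the 10^0 place).
3.412 × 0.532 = 1.815184 → 1.82 N (3 s.f., last digit at the 10^-2 place).
Difference: 18.749816 N; keep the coarser place, 10^0.
Result: 19 N.

19 N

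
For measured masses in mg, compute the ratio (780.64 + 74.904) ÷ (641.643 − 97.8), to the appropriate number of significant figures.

1.573

780.64 + 74.904 = 855.544, limited to 2 d.p. → 5 s.f.; 641.643 − 97.8 = 543.843, limited to 1 d.p. → 4 s.f.
Carrying full precision, 855.544 ÷ 543.843 = 1.5731451908…; keep min(5, 4) = 4 s.f.
Rounded to 4 significant figures: 1.573.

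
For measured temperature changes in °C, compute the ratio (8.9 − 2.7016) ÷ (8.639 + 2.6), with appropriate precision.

8.9 − 2.7016 = 6.1984, limited to 1 d.p. → 2 s.f.; 8.639 + 2.6 = 11.239, limited to 1 d.p. → 3 s.f.
Carrying full precision, 6.1984 ÷ 11.239 = 0.551508141294…; keep min(2, 3) = 2 s.f.
Rounded to 2 significant figures: 0.55.

0.55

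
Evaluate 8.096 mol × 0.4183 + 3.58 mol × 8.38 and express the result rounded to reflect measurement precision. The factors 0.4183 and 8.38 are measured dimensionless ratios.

8.096 × 0.4183 = 3.3865568 → 3.387 mol (4 s.f., last digit at the 10^-3 place).
3.58 × 8.38 = 30.0004 → 30.0 mol (3 s.f., last digit at the 10^-1 place).
Sum: 33.3869568 mol; keep the coarser place, 10^-1.
Result: 33.4 mol.

33.4 mol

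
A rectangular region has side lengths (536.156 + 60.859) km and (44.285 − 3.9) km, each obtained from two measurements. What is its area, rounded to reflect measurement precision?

2.41 × 10^4 km²

536.156 + 60.859 = 597.015, limited to 3 d.p. → 6 s.f.; 44.285 − 3.9 = 40.385, limited to 1 d.p. → 3 s.f.
Carrying full precision, 597.015 × 40.385 = 24110.450775; keep min(6, 3) = 3 s.f.
Rounded to 3 significant figures: 2.41 × 10^4 km².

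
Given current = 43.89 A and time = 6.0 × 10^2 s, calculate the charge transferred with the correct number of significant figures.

2.6 × 10^4 C

charge transferred = 43.89 A × 6.0 × 10^2 s = 26334 C.
43.89 has 4 significant figures; 6.0 × 10^2 has 2.
Division/multiplication keeps the fewest: 2 significant figures.
Rounded: 2.6 × 10^4 C.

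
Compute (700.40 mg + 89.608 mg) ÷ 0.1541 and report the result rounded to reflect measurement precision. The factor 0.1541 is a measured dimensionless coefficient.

700.40 mg + 89.608 mg = 790.008 mg; the sum is limited to 2 decimal places (5 s.f.).
Carrying full precision, 790.008 ÷ 0.1541 = 5126.59312135… mg; 0.1541 has 4 s.f., so the result keeps min(5, 4) = 4 s.f.
Rounded to 4 significant figures: 5127 mg.

5127 mg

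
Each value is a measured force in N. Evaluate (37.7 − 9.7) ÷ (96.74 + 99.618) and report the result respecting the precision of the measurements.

0.143

37.7 − 9.7 = 28.0, limited to 1 d.p. → 3 s.f.; 96.74 + 99.618 = 196.358, limited to 2 d.p. → 5 s.f.
Carrying full precision, 28.0 ÷ 196.358 = 0.142596685646…; keep min(3, 5) = 3 s.f.
Rounded to 3 significant figures: 0.143.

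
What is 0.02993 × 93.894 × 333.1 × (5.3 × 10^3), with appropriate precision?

5.0 × 10^6

0.02993 × 93.894 × 333.1 × (5.3 × 10^3) = 4961295.10269…
Multiplication/division keeps the fewest significant figures: 0.02993 → 4 s.f., 93.894 → 5 s.f., 333.1 → 4 s.f., 5.3 × 10^3 → 2 s.f.; limit is 2.
Rounded to 2 significant figures: 5.0 × 10^6.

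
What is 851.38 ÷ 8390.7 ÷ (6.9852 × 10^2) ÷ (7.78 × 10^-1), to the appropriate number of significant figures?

1.87 × 10^-4

851.38 ÷ 8390.7 ÷ (6.9852 × 10^2) ÷ (7.78 × 10^-1) = 0.000186709668492…
Multiplication/division keeps the fewest significant figures: 851.38 → 5 s.f., 8390.7 → 5 s.f., 6.9852 × 10^2 → 5 s.f., 7.78 × 10^-1 → 3 s.f.; limit is 3.
Rounded to 3 significant figures: 1.87 × 10^-4.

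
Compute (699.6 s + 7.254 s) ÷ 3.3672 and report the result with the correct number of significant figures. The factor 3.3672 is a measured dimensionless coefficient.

699.6 s + 7.254 s = 706.854 s; the sum is limited to 1 decimal place (4 s.f.).
Carrying full precision, 706.854 ÷ 3.3672 = 209.923378475… s; 3.3672 has 5 s.f., so the result keeps min(4, 5) = 4 s.f.
Rounded to 4 significant figures: 209.9 s.

209.9 s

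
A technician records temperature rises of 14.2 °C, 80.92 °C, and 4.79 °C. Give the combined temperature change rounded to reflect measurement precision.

14.2 °C + 80.92 °C + 4.79 °C = 99.91 °C.
Addition/subtraction keeps the fewest decimal places: 14.2 → 1 decimal place, 80.92 → 2 decimal places, 4.79 → 2 decimal places; limit is 1.
Rounded to 1 decimal place: 99.9 °C.

99.9 °C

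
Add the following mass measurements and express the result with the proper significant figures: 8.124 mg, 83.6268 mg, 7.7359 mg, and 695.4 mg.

8.124 mg + 83.6268 mg + 7.7359 mg + 695.4 mg = 794.8867 mg.
Addition/subtraction keeps the fewest decimal places: 8.124 → 3 decimal places, 83.6268 → 4 decimal places, 7.7359 → 4 decimal places, 695.4 → 1 decimal place; limit is 1.
Rounded to 1 decimal place: 794.9 mg.

794.9 mg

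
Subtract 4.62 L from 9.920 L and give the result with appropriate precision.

9.920 L − 4.62 L = 5.300 L.
Addition/subtraction keeps the fewest decimal places: 9.920 → 3 decimal places, 4.62 → 2 decimal places; limit is 2.
Rounded to 2 decimal places: 5.30 L.

5.30 L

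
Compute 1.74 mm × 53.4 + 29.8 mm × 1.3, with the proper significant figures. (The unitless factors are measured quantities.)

132 mm

1.74 × 53.4 = 92.916 → 92.9 mm (3 s.f., last digit at the 10^-1 place).
29.8 × 1.3 = 38.74 → 39 mm (2 s.f., last digit at the 10^0 place).
Sum: 131.656 mm; keep the coarser place, 10^0.
Result: 132 mm.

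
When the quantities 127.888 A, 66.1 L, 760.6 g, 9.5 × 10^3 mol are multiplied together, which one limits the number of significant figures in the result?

127.888 A → 6 s.f.; 66.1 L → 3 s.f.; 760.6 g → 4 s.f.; 9.5 × 10^3 mol → 2 s.f.
The fewest is 2 significant figures, from 9.5 × 10^3 mol.

9.5 × 10^3 mol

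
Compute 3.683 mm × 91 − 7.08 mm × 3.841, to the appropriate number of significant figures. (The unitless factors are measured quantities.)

3.1 × 10² mm

3.683 × 91 = 335.153 → 3.4 × 10² mm (2 s.f., last digit at the 10^1 place).
7.08 × 3.841 = 27.19428 → 27.2 mm (3 s.f., last digit at the 10^-1 place).
Difference: 307.95872 mm; keep the coarser place, 10^1.
Result: 3.1 × 10² mm.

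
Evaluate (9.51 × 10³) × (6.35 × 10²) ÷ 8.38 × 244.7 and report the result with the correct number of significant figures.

(9.51 × 10³) × (6.35 × 10²) ÷ 8.38 × 244.7 = 176337302.506…
Multiplication/division keeps the fewest significant figures: 9.51 × 10³ → 3 s.f., 6.35 × 10² → 3 s.f., 8.38 → 3 s.f., 244.7 → 4 s.f.; limit is 3.
Rounded to 3 significant figures: 1.76 × 10⁸.

1.76 × 10⁸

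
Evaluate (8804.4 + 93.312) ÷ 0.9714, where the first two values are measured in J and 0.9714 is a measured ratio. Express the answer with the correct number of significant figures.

8804.4 J + 93.312 J = 8897.712 J; the sum is limited to 1 decimal place (5 s.f.).
Carrying full precision, 8897.712 ÷ 0.9714 = 9159.67881408… J; 0.9714 has 4 s.f., so the result keeps min(5, 4) = 4 s.f.
Rounded to 4 significant figures: 9160. J.

9160. J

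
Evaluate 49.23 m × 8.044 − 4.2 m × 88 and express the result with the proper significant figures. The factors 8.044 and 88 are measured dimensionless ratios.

49.23 × 8.044 = 396.00612 → 396.0 m (4 s.f., last digit at the 10^-1 place).
4.2 × 88 = 369.6 → 3.7 × 10² m (2 s.f., last digit at the 10^1 place).
Difference: 26.40612 m; keep the coarser place, 10^1.
Result: 3 × 10¹ m.

3 × 10¹ m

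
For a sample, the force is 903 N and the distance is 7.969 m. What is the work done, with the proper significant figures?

work done = 903 N × 7.969 m = 7196.007 J.
903 has 3 significant figures; 7.969 has 4.
Division/multiplication keeps the fewest: 3 significant figures.
Rounded: 7.20 × 10^3 J.

7.20 × 10^3 J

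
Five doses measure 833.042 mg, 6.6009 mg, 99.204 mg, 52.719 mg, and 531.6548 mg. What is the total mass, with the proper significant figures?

1523.221 mg

833.042 mg + 6.6009 mg + 99.204 mg + 52.719 mg + 531.6548 mg = 1523.2207 mg.
Addition/subtraction keeps the fewest decimal places: 833.042 → 3 decimal places, 6.6009 → 4 decimal places, 99.204 → 3 decimal places, 52.719 → 3 decimal places, 531.6548 → 4 decimal places; limit is 3.
Rounded to 3 decimal places: 1523.221 mg.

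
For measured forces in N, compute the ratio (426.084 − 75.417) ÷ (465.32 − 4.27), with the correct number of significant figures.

426.084 − 75.417 = 350.667, limited to 3 d.p. → 6 s.f.; 465.32 − 4.27 = 461.05, limited to 2 d.p. → 5 s.f.
Carrying full precision, 350.667 ÷ 461.05 = 0.760583450819…; keep min(6, 5) = 5 s.f.
Rounded to 5 significant figures: 0.76058.

0.76058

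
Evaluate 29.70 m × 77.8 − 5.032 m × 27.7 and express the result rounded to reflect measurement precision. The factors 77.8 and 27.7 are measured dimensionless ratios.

29.70 × 77.8 = 2310.66 → 2.31 × 10^3 m (3 s.f., last digit at the 10^1 place).
5.032 × 27.7 = 139.3864 → 139 m (3 s.f., last digit at the 10^0 place).
Difference: 2171.2736 m; keep the coarser place, 10^1.
Result: 2.17 × 10^3 m.

2.17 × 10^3 m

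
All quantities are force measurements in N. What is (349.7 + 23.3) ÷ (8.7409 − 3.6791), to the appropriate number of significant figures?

73.69

349.7 + 23.3 = 373.0, limited to 1 d.p. → 4 s.f.; 8.7409 − 3.6791 = 5.0618, limited to 4 d.p. → 5 s.f.
Carrying full precision, 373.0 ÷ 5.0618 = 73.6892014698…; keep min(4, 5) = 4 s.f.
Rounded to 4 significant figures: 73.69.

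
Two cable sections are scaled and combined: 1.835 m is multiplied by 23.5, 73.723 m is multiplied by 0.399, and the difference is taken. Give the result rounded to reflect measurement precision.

1.835 × 23.5 = 43.1225 → 43.1 m (3 s.f., last digit at the 10^-1 place).
73.723 × 0.399 = 29.415477 → 29.4 m (3 s.f., last digit at the 10^-1 place).
Difference: 13.707023 m; keep the coarser place, 10^-1.
Result: 13.7 m.

13.7 m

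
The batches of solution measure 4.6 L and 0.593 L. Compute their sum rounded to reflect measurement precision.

5.2 L

4.6 L + 0.593 L = 5.193 L.
Addition/subtraction keeps the fewest decimal places: 4.6 → 1 decimal place, 0.593 → 3 decimal places; limit is 1.
Rounded to 1 decimal place: 5.2 L.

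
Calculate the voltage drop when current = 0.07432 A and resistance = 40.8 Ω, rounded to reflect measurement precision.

3.03 V

voltage drop = 0.07432 A × 40.8 Ω = 3.032256 V.
0.07432 has 4 significant figures; 40.8 has 3.
Division/multiplication keeps the fewest: 3 significant figures.
Rounded: 3.03 V.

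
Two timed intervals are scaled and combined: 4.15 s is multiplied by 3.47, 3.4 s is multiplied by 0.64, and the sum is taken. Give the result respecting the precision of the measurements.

16.6 s

4.15 × 3.47 = 14.4005 → 14.4 s (3 s.f., last digit at the 10^-1 place).
3.4 × 0.64 = 2.176 → 2.2 s (2 s.f., last digit at the 10^-1 place).
Sum: 16.5765 s; keep the coarser place, 10^-1.
Result: 16.6 s.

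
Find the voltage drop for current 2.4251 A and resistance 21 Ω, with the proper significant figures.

51 V

voltage drop = 2.4251 A × 21 Ω = 50.9271 V.
2.4251 has 5 significant figures; 21 has 2.
Division/multiplication keeps the fewest: 2 significant figures.
Rounded: 51 V.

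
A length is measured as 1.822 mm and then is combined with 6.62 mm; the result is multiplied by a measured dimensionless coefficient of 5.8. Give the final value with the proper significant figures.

49 mm

1.822 mm + 6.62 mm = 8.442 mm; the sum is limited to 2 decimal places (3 s.f.).
Carrying full precision, 8.442 × 5.8 = 48.9636 mm; 5.8 has 2 s.f., so the result keeps min(3, 2) = 2 s.f.
Rounded to 2 significant figures: 49 mm.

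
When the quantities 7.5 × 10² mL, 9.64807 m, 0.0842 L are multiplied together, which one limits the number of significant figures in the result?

7.5 × 10² mL

7.5 × 10² mL → 2 s.f.; 9.64807 m → 6 s.f.; 0.0842 L → 3 s.f.
The fewest is 2 significant figures, from 7.5 × 10² mL.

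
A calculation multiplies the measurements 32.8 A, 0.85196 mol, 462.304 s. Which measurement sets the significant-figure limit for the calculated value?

32.8 A → 3 s.f.; 0.85196 mol → 5 s.f.; 462.304 s → 6 s.f.
The fewest is 3 significant figures, from 32.8 A.

32.8 A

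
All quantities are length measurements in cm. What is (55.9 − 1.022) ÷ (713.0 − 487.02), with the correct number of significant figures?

0.243

55.9 − 1.022 = 54.878, limited to 1 d.p. → 3 s.f.; 713.0 − 487.02 = 225.98, limited to 1 d.p. → 4 s.f.
Carrying full precision, 54.878 ÷ 225.98 = 0.242844499513…; keep min(3, 4) = 3 s.f.
Rounded to 3 significant figures: 0.243.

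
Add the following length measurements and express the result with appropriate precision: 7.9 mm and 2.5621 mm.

10.5 mm

7.9 mm + 2.5621 mm = 10.4621 mm.
Addition/subtraction keeps the fewest decimal places: 7.9 → 1 decimal place, 2.5621 → 4 decimal places; limit is 1.
Rounded to 1 decimal place: 10.5 mm.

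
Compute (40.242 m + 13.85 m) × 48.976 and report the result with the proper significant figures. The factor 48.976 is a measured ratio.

40.242 m + 13.85 m = 54.092 m; the sum is limited to 2 decimal places (4 s.f.).
Carrying full precision, 54.092 × 48.976 = 2649.209792 m; 48.976 has 5 s.f., so the result keeps min(4, 5) = 4 s.f.
Rounded to 4 significant figures: 2649 m.

2649 m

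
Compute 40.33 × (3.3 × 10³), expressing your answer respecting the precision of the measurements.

40.33 × (3.3 × 10³) = 133089
Multiplication/division keeps the fewest significant figures: 40.33 → 4 s.f., 3.3 × 10³ → 2 s.f.; limit is 2.
Rounded to 2 significant figures: 1.3 × 10⁵.

1.3 × 10⁵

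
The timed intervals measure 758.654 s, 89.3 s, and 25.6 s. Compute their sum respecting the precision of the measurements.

873.6 s

758.654 s + 89.3 s + 25.6 s = 873.554 s.
Addition/subtraction keeps the fewest decimal places: 758.654 → 3 decimal places, 89.3 → 1 decimal place, 25.6 → 1 decimal place; limit is 1.
Rounded to 1 decimal place: 873.6 s.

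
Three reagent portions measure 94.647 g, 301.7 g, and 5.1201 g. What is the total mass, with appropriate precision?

94.647 g + 301.7 g + 5.1201 g = 401.4671 g.
Addition/subtraction keeps the fewest decimal places: 94.647 → 3 decimal places, 301.7 → 1 decimal place, 5.1201 → 4 decimal places; limit is 1.
Rounded to 1 decimal place: 401.5 g.

401.5 g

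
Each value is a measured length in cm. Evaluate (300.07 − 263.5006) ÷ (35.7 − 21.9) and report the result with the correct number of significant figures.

2.65

300.07 − 263.5006 = 36.5694, limited to 2 d.p. → 4 s.f.; 35.7 − 21.9 = 13.8, limited to 1 d.p. → 3 s.f.
Carrying full precision, 36.5694 ÷ 13.8 = 2.64995652174…; keep min(4, 3) = 3 s.f.
Rounded to 3 significant figures: 2.65.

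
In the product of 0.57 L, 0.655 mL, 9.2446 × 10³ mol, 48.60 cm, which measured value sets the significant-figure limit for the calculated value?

0.57 L → 2 s.f.; 0.655 mL → 3 s.f.; 9.2446 × 10³ mol → 5 s.f.; 48.60 cm → 4 s.f.
The fewest is 2 significant figures, from 0.57 L.

0.57 L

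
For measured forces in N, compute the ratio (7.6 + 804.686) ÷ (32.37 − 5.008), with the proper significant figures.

7.6 + 804.686 = 812.286, limited to 1 d.p. → 4 s.f.; 32.37 − 5.008 = 27.362, limited to 2 d.p. → 4 s.f.
Carrying full precision, 812.286 ÷ 27.362 = 29.686645713…; keep min(4, 4) = 4 s.f.
Rounded to 4 significant figures: 29.69.

29.69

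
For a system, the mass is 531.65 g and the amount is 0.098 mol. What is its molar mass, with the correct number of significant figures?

5.4 × 10³ g/mol

molar mass = 531.65 g ÷ 0.098 mol = 5425 g/mol.
531.65 has 5 significant figures; 0.098 has 2.
Division/multiplication keeps the fewest: 2 significant figures.
Rounded: 5.4 × 10³ g/mol.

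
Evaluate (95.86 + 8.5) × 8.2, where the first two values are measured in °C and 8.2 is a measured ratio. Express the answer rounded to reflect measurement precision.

8.6 × 10² °C

95.86 °C + 8.5 °C = 104.36 °C; the sum is limited to 1 decimal place (4 s.f.).
Carrying full precision, 104.36 × 8.2 = 855.752 °C; 8.2 has 2 s.f., so the result keeps min(4, 2) = 2 s.f.
Rounded to 2 significant figures: 8.6 × 10² °C.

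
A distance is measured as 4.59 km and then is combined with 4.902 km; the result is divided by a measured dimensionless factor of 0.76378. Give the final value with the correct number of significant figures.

4.59 km + 4.902 km = 9.492 km; the sum is limited to 2 decimal places (3 s.f.).
Carrying full precision, 9.492 ÷ 0.76378 = 12.4276624159… km; 0.76378 has 5 s.f., so the result keeps min(3, 5) = 3 s.f.
Rounded to 3 significant figures: 12.4 km.

12.4 km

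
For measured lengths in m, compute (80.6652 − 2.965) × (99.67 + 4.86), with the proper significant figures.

8122.0 m²

80.6652 − 2.965 = 77.7002, limited to 3 d.p. → 5 s.f.; 99.67 + 4.86 = 104.53, limited to 2 d.p. → 5 s.f.
Carrying full precision, 77.7002 × 104.53 = 8122.001906; keep min(5, 5) = 5 s.f.
Rounded to 5 significant figures: 8122.0 m².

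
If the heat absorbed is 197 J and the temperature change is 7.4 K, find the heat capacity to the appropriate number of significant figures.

heat capacity = 197 J ÷ 7.4 K = 26.6216216216… J/K.
197 has 3 significant figures; 7.4 has 2.
Division/multiplication keeps the fewest: 2 significant figures.
Rounded: 27 J/K.

27 J/K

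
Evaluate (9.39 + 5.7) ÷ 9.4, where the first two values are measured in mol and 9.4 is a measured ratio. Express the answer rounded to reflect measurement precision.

1.6 mol

9.39 mol + 5.7 mol = 15.09 mol; the sum is limited to 1 decimal place (3 s.f.).
Carrying full precision, 15.09 ÷ 9.4 = 1.60531914894… mol; 9.4 has 2 s.f., so the result keeps min(3, 2) = 2 s.f.
Rounded to 2 significant figures: 1.6 mol.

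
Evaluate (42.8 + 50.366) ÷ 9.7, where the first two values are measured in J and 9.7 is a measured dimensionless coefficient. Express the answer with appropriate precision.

9.6 J

42.8 J + 50.366 J = 93.166 J; the sum is limited to 1 decimal place (3 s.f.).
Carrying full precision, 93.166 ÷ 9.7 = 9.60474226804… J; 9.7 has 2 s.f., so the result keeps min(3, 2) = 2 s.f.
Rounded to 2 significant figures: 9.6 J.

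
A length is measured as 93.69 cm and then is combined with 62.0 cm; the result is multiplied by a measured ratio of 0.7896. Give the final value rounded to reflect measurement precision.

122.9 cm

93.69 cm + 62.0 cm = 155.69 cm; the sum is limited to 1 decimal place (4 s.f.).
Carrying full precision, 155.69 × 0.7896 = 122.932824 cm; 0.7896 has 4 s.f., so the result keeps min(4, 4) = 4 s.f.
Rounded to 4 significant figures: 122.9 cm.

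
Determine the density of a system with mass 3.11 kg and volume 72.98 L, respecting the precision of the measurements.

density = 3.11 kg ÷ 72.98 L = 0.0426144149082… kg/L.
3.11 has 3 significant figures; 72.98 has 4.
Division/multiplication keeps the fewest: 3 significant figures.
Rounded: 0.0426 kg/L.

0.0426 kg/L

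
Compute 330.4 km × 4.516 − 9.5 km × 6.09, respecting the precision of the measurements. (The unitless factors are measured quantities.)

330.4 × 4.516 = 1492.0864 → 1.492 × 10³ km (4 s.f., last digit at the 10^0 place).
9.5 × 6.09 = 57.855 → 58 km (2 s.f., last digit at the 10^0 place).
Difference: 1434.2314 km; keep the coarser place, 10^0.
Result: 1.434 × 10³ km.

1.434 × 10³ km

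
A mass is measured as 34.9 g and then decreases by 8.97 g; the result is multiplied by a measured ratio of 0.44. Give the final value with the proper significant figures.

34.9 g − 8.97 g = 25.93 g; the difference is limited to 1 decimal place (3 s.f.).
Carrying full precision, 25.93 × 0.44 = 11.4092 g; 0.44 has 2 s.f., so the result keeps min(3, 2) = 2 s.f.
Rounded to 2 significant figures: 11 g.

11 g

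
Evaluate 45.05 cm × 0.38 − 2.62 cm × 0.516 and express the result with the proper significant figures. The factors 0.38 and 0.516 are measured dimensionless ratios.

45.05 × 0.38 = 17.119 → 17 cm (2 s.f., last digit at the 10^0 place).
2.62 × 0.516 = 1.35192 → 1.35 cm (3 s.f., last digit at the 10^-2 place).
Difference: 15.76708 cm; keep the coarser place, 10^0.
Result: 16 cm.

16 cm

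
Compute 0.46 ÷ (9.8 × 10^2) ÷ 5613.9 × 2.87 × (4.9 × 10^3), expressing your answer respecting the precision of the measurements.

0.0012

0.46 ÷ (9.8 × 10^2) ÷ 5613.9 × 2.87 × (4.9 × 10^3) = 0.00117583141844…
Multiplication/division keeps the fewest significant figures: 0.46 → 2 s.f., 9.8 × 10^2 → 2 s.f., 5613.9 → 5 s.f., 2.87 → 3 s.f., 4.9 × 10^3 → 2 s.f.; limit is 2.
Rounded to 2 significant figures: 0.0012.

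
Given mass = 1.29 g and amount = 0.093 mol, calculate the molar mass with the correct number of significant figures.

molar mass = 1.29 g ÷ 0.093 mol = 13.8709677419… g/mol.
1.29 has 3 significant figures; 0.093 has 2.
Division/multiplication keeps the fewest: 2 significant figures.
Rounded: 14 g/mol.

14 g/mol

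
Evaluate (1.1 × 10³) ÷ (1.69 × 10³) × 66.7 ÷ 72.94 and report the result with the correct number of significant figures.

0.60

(1.1 × 10³) ÷ (1.69 × 10³) × 66.7 ÷ 72.94 = 0.595204293713…
Multiplication/division keeps the fewest significant figures: 1.1 × 10³ → 2 s.f., 1.69 × 10³ → 3 s.f., 66.7 → 3 s.f., 72.94 → 4 s.f.; limit is 2.
Rounded to 2 significant figures: 0.60.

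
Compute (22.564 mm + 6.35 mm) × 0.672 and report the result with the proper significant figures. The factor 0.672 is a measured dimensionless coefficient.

22.564 mm + 6.35 mm = 28.914 mm; the sum is limited to 2 decimal places (4 s.f.).
Carrying full precision, 28.914 × 0.672 = 19.430208 mm; 0.672 has 3 s.f., so the result keeps min(4, 3) = 3 s.f.
Rounded to 3 significant figures: 19.4 mm.

19.4 mm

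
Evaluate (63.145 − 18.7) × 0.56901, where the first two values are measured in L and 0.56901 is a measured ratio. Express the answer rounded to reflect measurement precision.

25.3 L

63.145 L − 18.7 L = 44.445 L; the difference is limited to 1 decimal place (3 s.f.).
Carrying full precision, 44.445 × 0.56901 = 25.28964945 L; 0.56901 has 5 s.f., so the result keeps min(3, 5) = 3 s.f.
Rounded to 3 significant figures: 25.3 L.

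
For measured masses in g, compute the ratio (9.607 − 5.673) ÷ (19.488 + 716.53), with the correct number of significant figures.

9.607 − 5.673 = 3.934, limited to 3 d.p. → 4 s.f.; 19.488 + 716.53 = 736.018, limited to 2 d.p. → 5 s.f.
Carrying full precision, 3.934 ÷ 736.018 = 0.00534497797608…; keep min(4, 5) = 4 s.f.
Rounded to 4 significant figures: 0.005345.

0.005345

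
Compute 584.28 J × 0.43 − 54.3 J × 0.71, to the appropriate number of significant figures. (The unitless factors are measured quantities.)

584.28 × 0.43 = 251.2404 → 2.5 × 10² J (2 s.f., last digit at the 10^1 place).
54.3 × 0.71 = 38.553 → 39 J (2 s.f., last digit at the 10^0 place).
Difference: 212.6874 J; keep the coarser place, 10^1.
Result: 2.1 × 10² J.

2.1 × 10² J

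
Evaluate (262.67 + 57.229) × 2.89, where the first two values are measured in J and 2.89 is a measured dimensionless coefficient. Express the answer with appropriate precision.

9.25 × 10^2 J

262.67 J + 57.229 J = 319.899 J; the sum is limited to 2 decimal places (5 s.f.).
Carrying full precision, 319.899 × 2.89 = 924.50811 J; 2.89 has 3 s.f., so the result keeps min(5, 3) = 3 s.f.
Rounded to 3 significant figures: 9.25 × 10^2 J.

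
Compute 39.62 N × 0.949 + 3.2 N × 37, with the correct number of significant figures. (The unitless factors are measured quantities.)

1.6 × 10² N

39.62 × 0.949 = 37.59938 → 37.6 N (3 s.f., last digit at the 10^-1 place).
3.2 × 37 = 118.4 → 1.2 × 10² N (2 s.f., last digit at the 10^1 place).
Sum: 155.99938 N; keep the coarser place, 10^1.
Result: 1.6 × 10² N.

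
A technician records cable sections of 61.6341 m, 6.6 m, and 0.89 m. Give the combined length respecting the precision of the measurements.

69.1 m

61.6341 m + 6.6 m + 0.89 m = 69.1241 m.
Addition/subtraction keeps the fewest decimal places: 61.6341 → 4 decimal places, 6.6 → 1 decimal place, 0.89 → 2 decimal places; limit is 1.
Rounded to 1 decimal place: 69.1 m.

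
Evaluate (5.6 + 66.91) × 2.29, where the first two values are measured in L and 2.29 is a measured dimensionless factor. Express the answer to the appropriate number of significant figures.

166 L

5.6 L + 66.91 L = 72.51 L; the sum is limited to 1 decimal place (3 s.f.).
Carrying full precision, 72.51 × 2.29 = 166.0479 L; 2.29 has 3 s.f., so the result keeps min(3, 3) = 3 s.f.
Rounded to 3 significant figures: 166 L.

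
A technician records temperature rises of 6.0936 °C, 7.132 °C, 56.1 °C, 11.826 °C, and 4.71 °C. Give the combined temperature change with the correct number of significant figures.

6.0936 °C + 7.132 °C + 56.1 °C + 11.826 °C + 4.71 °C = 85.8616 °C.
Addition/subtraction keeps the fewest decimal places: 6.0936 → 4 decimal places, 7.132 → 3 decimal places, 56.1 → 1 decimal place, 11.826 → 3 decimal places, 4.71 → 2 decimal places; limit is 1.
Rounded to 1 decimal place: 85.9 °C.

85.9 °C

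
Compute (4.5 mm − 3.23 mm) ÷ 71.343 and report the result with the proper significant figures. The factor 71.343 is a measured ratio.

4.5 mm − 3.23 mm = 1.27 mm; the difference is limited to 1 decimal place (2 s.f.).
Carrying full precision, 1.27 ÷ 71.343 = 0.0178013259885… mm; 71.343 has 5 s.f., so the result keeps min(2, 5) = 2 s.f.
Rounded to 2 significant figures: 0.018 mm.

0.018 mm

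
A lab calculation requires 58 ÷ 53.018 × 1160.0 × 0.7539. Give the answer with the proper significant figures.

58 ÷ 53.018 × 1160.0 × 0.7539 = 956.701346712…
Multiplication/division keeps the fewest significant figures: 58 → 2 s.f., 53.018 → 5 s.f., 1160.0 → 5 s.f., 0.7539 → 4 s.f.; limit is 2.
Rounded to 2 significant figures: 9.6 × 10².

9.6 × 10²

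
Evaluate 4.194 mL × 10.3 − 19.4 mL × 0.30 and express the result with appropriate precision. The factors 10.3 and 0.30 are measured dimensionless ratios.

37.4 mL

4.194 × 10.3 = 43.1982 → 43.2 mL (3 s.f., last digit at the 10^-1 place).
19.4 × 0.30 = 5.82 → 5.8 mL (2 s.f., last digit at the 10^-1 place).
Difference: 37.3782 mL; keep the coarser place, 10^-1.
Result: 37.4 mL.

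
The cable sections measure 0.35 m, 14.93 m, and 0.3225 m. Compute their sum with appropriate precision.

0.35 m + 14.93 m + 0.3225 m = 15.6025 m.
Addition/subtraction keeps the fewest decimal places: 0.35 → 2 decimal places, 14.93 → 2 decimal places, 0.3225 → 4 decimal places; limit is 2.
Rounded to 2 decimal places: 15.60 m.

15.60 m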